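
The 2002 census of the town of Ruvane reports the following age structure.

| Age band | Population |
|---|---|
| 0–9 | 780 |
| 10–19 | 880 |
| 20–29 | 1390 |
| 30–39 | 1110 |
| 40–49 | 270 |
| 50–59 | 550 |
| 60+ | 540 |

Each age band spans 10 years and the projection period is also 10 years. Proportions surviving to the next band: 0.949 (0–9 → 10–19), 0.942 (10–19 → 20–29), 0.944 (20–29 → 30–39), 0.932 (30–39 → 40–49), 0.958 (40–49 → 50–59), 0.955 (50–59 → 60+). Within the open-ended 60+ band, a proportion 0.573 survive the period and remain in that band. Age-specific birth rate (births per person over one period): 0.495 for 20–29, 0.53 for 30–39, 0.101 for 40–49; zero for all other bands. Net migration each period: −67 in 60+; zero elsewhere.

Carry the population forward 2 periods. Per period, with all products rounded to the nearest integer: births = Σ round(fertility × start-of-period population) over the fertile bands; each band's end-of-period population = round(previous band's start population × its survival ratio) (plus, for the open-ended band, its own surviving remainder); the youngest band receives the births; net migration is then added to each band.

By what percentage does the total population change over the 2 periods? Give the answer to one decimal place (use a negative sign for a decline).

[period 1]
Births: 1390 * 0.495 = 688, 1110 * 0.53 = 588, 270 * 0.101 = 27 — total 1303
10–19: 780 * 0.949 = 740
20–29: 880 * 0.942 = 829
30–39: 1390 * 0.944 = 1312
40–49: 1110 * 0.932 = 1035
50–59: 270 * 0.958 = 259
60+: 550 * 0.955 + 540 * 0.573 = 525 + 309 = 834
Net migration: 60+ − 67 → 767
End of period: [1303, 740, 829, 1312, 1035, 259, 767]
[period 2]
Births: 829 * 0.495 = 410, 1312 * 0.53 = 695, 1035 * 0.101 = 105 — total 1210
10–19: 1303 * 0.949 = 1237
20–29: 740 * 0.942 = 697
30–39: 829 * 0.944 = 783
40–49: 1312 * 0.932 = 1223
50–59: 1035 * 0.958 = 992
60+: 259 * 0.955 + 767 * 0.573 = 247 + 439 = 686
Net migration: 60+ − 67 → 619
End of period: [1210, 1237, 697, 783, 1223, 992, 619]
Total: 5520 → 6761; change = 1241; percentage change = 22.5%

22.5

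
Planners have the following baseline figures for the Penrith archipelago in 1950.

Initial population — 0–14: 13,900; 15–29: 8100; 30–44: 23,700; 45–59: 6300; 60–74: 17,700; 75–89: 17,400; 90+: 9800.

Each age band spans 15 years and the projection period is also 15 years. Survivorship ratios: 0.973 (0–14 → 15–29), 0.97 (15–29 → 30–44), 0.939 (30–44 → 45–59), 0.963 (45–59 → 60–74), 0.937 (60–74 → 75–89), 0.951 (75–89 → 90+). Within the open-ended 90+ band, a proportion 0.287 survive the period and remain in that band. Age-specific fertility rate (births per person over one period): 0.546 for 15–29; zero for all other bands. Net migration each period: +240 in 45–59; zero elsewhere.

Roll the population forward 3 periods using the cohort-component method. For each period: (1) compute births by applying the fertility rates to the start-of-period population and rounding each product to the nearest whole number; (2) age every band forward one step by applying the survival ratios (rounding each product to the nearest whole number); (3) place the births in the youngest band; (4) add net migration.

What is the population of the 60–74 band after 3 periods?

7336

Numbering the groups 1..7 from youngest to oldest:
Period 1.
Births: 8100 * 0.546 = 4423
Group 2: 13900 * 0.973 = 13525
Group 3: 8100 * 0.97 = 7857
Group 4: 23700 * 0.939 = 22254
Group 5: 6300 * 0.963 = 6067
Group 6: 17700 * 0.937 = 16585
Group 7: 17400 * 0.951 + 9800 * 0.287 = 16547 + 2813 = 19360
Net migration: Group 4 + 240 → 22494
End of period: [4423, 13525, 7857, 22494, 6067, 16585, 19360]
Period 2.
Births: 13525 * 0.546 = 7385
Group 2: 4423 * 0.973 = 4304
Group 3: 13525 * 0.97 = 13119
Group 4: 7857 * 0.939 = 7378
Group 5: 22494 * 0.963 = 21662
Group 6: 6067 * 0.937 = 5685
Group 7: 16585 * 0.951 + 19360 * 0.287 = 15772 + 5556 = 21328
Net migration: Group 4 + 240 → 7618
End of period: [7385, 4304, 13119, 7618, 21662, 5685, 21328]
Period 3.
Births: 4304 * 0.546 = 2350
Group 2: 7385 * 0.973 = 7186
Group 3: 4304 * 0.97 = 4175
Group 4: 13119 * 0.939 = 12319
Group 5: 7618 * 0.963 = 7336
Group 6: 21662 * 0.937 = 20297
Group 7: 5685 * 0.951 + 21328 * 0.287 = 5406 + 6121 = 11527
Net migration: Group 4 + 240 → 12559
End of period: [2350, 7186, 4175, 12559, 7336, 20297, 11527]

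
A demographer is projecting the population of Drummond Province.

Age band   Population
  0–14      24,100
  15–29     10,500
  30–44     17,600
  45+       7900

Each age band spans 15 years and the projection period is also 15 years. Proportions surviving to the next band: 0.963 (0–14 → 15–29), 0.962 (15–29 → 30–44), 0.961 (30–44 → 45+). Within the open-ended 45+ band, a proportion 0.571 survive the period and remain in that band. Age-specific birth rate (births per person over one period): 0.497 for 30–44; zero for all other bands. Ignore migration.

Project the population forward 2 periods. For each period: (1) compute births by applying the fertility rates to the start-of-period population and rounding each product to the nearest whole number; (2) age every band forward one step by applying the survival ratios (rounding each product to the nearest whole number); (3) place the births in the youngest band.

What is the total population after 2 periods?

57710

(Groups numbered youngest = 1 to oldest = 4.)
After projecting period 1:
Births: 17600 * 0.497 = 8747
Group 2: 24100 * 0.963 = 23208
Group 3: 10500 * 0.962 = 10101
Group 4: 17600 * 0.961 + 7900 * 0.571 = 16914 + 4511 = 21425
→ [8747, 23208, 10101, 21425]
After projecting period 2:
Births: 10101 * 0.497 = 5020
Group 2: 8747 * 0.963 = 8423
Group 3: 23208 * 0.962 = 22326
Group 4: 10101 * 0.961 + 21425 * 0.571 = 9707 + 12234 = 21941
→ [5020, 8423, 22326, 21941]
Total after period 2: 5020 + 8423 + 22326 + 21941 = 57710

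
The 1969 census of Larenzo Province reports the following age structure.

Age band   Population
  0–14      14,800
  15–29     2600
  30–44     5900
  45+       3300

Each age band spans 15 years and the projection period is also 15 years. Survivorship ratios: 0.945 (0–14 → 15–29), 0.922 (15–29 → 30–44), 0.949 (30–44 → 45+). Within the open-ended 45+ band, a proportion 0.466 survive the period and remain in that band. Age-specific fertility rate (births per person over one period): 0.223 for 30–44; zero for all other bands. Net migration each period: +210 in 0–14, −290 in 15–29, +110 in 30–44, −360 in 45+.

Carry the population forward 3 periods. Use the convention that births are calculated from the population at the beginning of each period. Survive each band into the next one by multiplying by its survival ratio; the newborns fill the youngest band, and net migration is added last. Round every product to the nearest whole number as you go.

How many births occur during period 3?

2841

— Period 1 —
Births: 5900 × 0.223 = 1316
15–29: 14800 × 0.945 = 13986
30–44: 2600 × 0.922 = 2397
45+: 5900 × 0.949 + 3300 × 0.466 = 5599 + 1538 = 7137
Net migration: 0–14 + 210 → 1526; 15–29 − 290 → 13696; 30–44 + 110 → 2507; 45+ − 360 → 6777
End of period: [1526, 13696, 2507, 6777]
— Period 2 —
Births: 2507 × 0.223 = 559
15–29: 1526 × 0.945 = 1442
30–44: 13696 × 0.922 = 12628
45+: 2507 × 0.949 + 6777 × 0.466 = 2379 + 3158 = 5537
Net migration: 0–14 + 210 → 769; 15–29 − 290 → 1152; 30–44 + 110 → 12738; 45+ − 360 → 5177
End of period: [769, 1152, 12738, 5177]
— Period 3 —
Births: 12738 × 0.223 = 2841
15–29: 769 × 0.945 = 727
30–44: 1152 × 0.922 = 1062
45+: 12738 × 0.949 + 5177 × 0.466 = 12088 + 2412 = 14500
Net migration: 0–14 + 210 → 3051; 15–29 − 290 → 437; 30–44 + 110 → 1172; 45+ − 360 → 14140
End of period: [3051, 437, 1172, 14140]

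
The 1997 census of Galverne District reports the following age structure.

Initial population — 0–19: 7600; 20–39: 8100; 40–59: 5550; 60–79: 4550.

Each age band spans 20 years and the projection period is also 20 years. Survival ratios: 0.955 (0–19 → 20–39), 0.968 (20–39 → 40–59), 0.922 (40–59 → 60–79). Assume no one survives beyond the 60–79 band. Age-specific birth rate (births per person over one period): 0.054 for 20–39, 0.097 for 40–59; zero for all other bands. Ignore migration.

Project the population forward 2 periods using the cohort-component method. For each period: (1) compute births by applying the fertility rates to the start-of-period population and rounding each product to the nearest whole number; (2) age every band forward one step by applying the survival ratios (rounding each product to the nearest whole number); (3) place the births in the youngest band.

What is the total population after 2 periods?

Numbering the bands 1..4 from youngest to oldest:
— Period 1 —
Births: 8100 × 0.054 = 437  |  5550 × 0.097 = 538 → total 975
Band 2: 7600 × 0.955 = 7258
Band 3: 8100 × 0.968 = 7841
Band 4: 5550 × 0.922 = 5117
Giving 975 / 7258 / 7841 / 5117.
— Period 2 —
Births: 7258 × 0.054 = 392  |  7841 × 0.097 = 761 → total 1153
Band 2: 975 × 0.955 = 931
Band 3: 7258 × 0.968 = 7026
Band 4: 7841 × 0.922 = 7229
Giving 1153 / 931 / 7026 / 7229.
Total after period 2: 1153 + 931 + 7026 + 7229 = 16339

16339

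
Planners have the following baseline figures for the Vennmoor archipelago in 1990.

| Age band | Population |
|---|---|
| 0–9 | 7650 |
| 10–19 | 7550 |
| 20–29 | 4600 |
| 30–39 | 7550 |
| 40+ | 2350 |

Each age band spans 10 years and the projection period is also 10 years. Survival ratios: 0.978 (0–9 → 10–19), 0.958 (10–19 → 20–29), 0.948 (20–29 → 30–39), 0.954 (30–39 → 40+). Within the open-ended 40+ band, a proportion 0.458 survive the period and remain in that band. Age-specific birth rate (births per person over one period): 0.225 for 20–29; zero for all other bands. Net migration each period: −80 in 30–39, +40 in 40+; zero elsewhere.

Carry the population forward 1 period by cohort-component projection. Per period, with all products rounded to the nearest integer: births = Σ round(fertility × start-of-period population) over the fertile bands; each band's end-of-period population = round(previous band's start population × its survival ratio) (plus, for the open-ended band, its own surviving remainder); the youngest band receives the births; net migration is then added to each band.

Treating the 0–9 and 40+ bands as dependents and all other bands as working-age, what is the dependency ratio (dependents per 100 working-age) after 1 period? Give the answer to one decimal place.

49.2

After projecting period 1:
Births: 4600 * 0.225 = 1035
10–19: 7650 * 0.978 = 7482
20–29: 7550 * 0.958 = 7233
30–39: 4600 * 0.948 = 4361
40+: 7550 * 0.954 + 2350 * 0.458 = 7203 + 1076 = 8279
Net migration: 30–39 − 80 → 4281; 40+ + 40 → 8319
End of period: [1035, 7482, 7233, 4281, 8319]
Dependents (band 0–9 + band 40+) = 1035 + 8319 = 9354; working-age = 18996; ratio = 9354/18996 × 100 = 49.2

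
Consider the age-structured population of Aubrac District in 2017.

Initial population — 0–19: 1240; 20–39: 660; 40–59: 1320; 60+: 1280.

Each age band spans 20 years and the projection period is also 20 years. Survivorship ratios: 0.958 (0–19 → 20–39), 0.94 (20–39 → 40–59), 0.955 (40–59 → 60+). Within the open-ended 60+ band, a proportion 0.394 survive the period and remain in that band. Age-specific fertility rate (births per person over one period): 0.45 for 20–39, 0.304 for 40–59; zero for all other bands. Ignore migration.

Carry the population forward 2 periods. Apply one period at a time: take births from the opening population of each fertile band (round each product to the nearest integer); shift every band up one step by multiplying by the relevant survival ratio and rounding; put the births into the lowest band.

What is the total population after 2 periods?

3796

Period 1:
Births: 660 × 0.45 = 297, 1320 × 0.304 = 401 → 698
20–39: 1240 × 0.958 = 1188
40–59: 660 × 0.94 = 620
60+: 1320 × 0.955 + 1280 × 0.394 = 1261 + 504 = 1765
End of period: [698, 1188, 620, 1765]
Period 2:
Births: 1188 × 0.45 = 535, 620 × 0.304 = 188 → 723
20–39: 698 × 0.958 = 669
40–59: 1188 × 0.94 = 1117
60+: 620 × 0.955 + 1765 × 0.394 = 592 + 695 = 1287
End of period: [723, 669, 1117, 1287]
Total after period 2: 723 + 669 + 1117 + 1287 = 3796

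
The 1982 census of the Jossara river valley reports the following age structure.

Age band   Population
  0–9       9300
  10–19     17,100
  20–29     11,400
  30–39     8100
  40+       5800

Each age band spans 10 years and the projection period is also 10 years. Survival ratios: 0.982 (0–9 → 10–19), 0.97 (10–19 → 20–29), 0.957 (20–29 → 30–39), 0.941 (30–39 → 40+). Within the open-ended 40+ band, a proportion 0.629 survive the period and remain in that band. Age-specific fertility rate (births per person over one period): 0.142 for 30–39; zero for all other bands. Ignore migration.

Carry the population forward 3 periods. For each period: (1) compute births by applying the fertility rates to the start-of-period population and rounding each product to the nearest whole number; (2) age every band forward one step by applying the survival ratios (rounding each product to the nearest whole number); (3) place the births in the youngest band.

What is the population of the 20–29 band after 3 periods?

1095

Let band 1 be 0–9 through band 5 = 40+.
Period 1.
Births: 8100 * 0.142 = 1150
Band 2: 9300 * 0.982 = 9133
Band 3: 17100 * 0.97 = 16587
Band 4: 11400 * 0.957 = 10910
Band 5: 8100 * 0.941 + 5800 * 0.629 = 7622 + 3648 = 11270
End of period: [1150, 9133, 16587, 10910, 11270]
Period 2.
Births: 10910 * 0.142 = 1549
Band 2: 1150 * 0.982 = 1129
Band 3: 9133 * 0.97 = 8859
Band 4: 16587 * 0.957 = 15874
Band 5: 10910 * 0.941 + 11270 * 0.629 = 10266 + 7089 = 17355
End of period: [1549, 1129, 8859, 15874, 17355]
Period 3.
Births: 15874 * 0.142 = 2254
Band 2: 1549 * 0.982 = 1521
Band 3: 1129 * 0.97 = 1095
Band 4: 8859 * 0.957 = 8478
Band 5: 15874 * 0.941 + 17355 * 0.629 = 14937 + 10916 = 25853
End of period: [2254, 1521, 1095, 8478, 25853]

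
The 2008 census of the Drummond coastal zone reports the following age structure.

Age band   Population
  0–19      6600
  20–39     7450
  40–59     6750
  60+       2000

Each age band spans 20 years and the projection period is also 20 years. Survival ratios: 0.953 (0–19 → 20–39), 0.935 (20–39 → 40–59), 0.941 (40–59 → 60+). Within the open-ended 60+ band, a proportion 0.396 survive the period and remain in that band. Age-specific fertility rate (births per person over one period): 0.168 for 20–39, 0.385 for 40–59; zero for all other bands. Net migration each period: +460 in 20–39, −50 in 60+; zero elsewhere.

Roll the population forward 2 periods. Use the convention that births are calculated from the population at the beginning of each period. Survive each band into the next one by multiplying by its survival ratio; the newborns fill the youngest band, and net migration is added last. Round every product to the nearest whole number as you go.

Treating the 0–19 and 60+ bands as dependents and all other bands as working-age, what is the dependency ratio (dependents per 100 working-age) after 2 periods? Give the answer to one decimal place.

125.8

Period 1.
Births: 7450 * 0.168 = 1252 ; 6750 * 0.385 = 2599 → total 3851
20–39: 6600 * 0.953 = 6290
40–59: 7450 * 0.935 = 6966
60+: 6750 * 0.941 + 2000 * 0.396 = 6352 + 792 = 7144
Net migration: 20–39 + 460 → 6750; 60+ − 50 → 7094
End of period: [3851, 6750, 6966, 7094]
Period 2.
Births: 6750 * 0.168 = 1134 ; 6966 * 0.385 = 2682 → total 3816
20–39: 3851 * 0.953 = 3670
40–59: 6750 * 0.935 = 6311
60+: 6966 * 0.941 + 7094 * 0.396 = 6555 + 2809 = 9364
Net migration: 20–39 + 460 → 4130; 60+ − 50 → 9314
End of period: [3816, 4130, 6311, 9314]
Dependents (band 0–19 + band 60+) = 3816 + 9314 = 13130; working-age = 10441; ratio = 13130/10441 × 100 = 125.8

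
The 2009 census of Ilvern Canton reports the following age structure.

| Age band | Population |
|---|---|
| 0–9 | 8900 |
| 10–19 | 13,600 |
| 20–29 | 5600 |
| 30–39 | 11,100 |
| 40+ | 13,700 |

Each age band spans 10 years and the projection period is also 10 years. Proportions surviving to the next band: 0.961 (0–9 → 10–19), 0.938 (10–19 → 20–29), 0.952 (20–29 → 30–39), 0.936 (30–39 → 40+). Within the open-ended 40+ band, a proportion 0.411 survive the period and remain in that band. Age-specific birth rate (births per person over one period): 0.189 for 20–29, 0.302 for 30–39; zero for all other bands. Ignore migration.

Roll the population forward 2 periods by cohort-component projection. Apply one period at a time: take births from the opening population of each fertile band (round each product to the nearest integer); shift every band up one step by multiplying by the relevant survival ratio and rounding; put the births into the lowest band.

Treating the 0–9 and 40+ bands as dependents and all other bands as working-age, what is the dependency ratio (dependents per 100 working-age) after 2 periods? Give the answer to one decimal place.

63.9

[period 1]
Births: 5600 * 0.189 = 1058  |  11100 * 0.302 = 3352 → 4410
10–19: 8900 * 0.961 = 8553
20–29: 13600 * 0.938 = 12757
30–39: 5600 * 0.952 = 5331
40+: 11100 * 0.936 + 13700 * 0.411 = 10390 + 5631 = 16021
End of period: [4410, 8553, 12757, 5331, 16021]
[period 2]
Births: 12757 * 0.189 = 2411  |  5331 * 0.302 = 1610 → 4021
10–19: 4410 * 0.961 = 4238
20–29: 8553 * 0.938 = 8023
30–39: 12757 * 0.952 = 12145
40+: 5331 * 0.936 + 16021 * 0.411 = 4990 + 6585 = 11575
End of period: [4021, 4238, 8023, 12145, 11575]
Dependents (band 0–9 + band 40+) = 4021 + 11575 = 15596; working-age = 24406; ratio = 15596/24406 × 100 = 63.9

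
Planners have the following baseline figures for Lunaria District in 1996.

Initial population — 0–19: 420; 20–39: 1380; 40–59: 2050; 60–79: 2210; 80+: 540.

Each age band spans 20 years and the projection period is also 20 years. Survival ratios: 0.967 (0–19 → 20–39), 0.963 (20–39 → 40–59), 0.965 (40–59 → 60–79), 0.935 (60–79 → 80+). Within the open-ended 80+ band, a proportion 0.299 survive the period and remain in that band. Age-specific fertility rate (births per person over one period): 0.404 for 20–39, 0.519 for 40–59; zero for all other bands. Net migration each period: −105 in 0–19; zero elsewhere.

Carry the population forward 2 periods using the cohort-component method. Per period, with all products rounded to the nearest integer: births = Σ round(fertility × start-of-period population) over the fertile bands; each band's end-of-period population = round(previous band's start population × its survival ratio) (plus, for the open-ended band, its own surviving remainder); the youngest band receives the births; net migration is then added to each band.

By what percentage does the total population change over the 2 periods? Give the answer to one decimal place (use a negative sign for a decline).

-3.0

Call the groups 1 to 5, youngest first.
[period 1]
Births: 1380 × 0.404 = 558, 2050 × 0.519 = 1064 — total 1622
Group 2: 420 × 0.967 = 406
Group 3: 1380 × 0.963 = 1329
Group 4: 2050 × 0.965 = 1978
Group 5: 2210 × 0.935 + 540 × 0.299 = 2066 + 161 = 2227
Net migration: Group 1 − 105 → 1517
Population now: 0–19=1517, 20–39=406, 40–59=1329, 60–79=1978, 80+=2227
[period 2]
Births: 406 × 0.404 = 164, 1329 × 0.519 = 690 — total 854
Group 2: 1517 × 0.967 = 1467
Group 3: 406 × 0.963 = 391
Group 4: 1329 × 0.965 = 1282
Group 5: 1978 × 0.935 + 2227 × 0.299 = 1849 + 666 = 2515
Net migration: Group 1 − 105 → 749
Population now: 0–19=749, 20–39=1467, 40–59=391, 60–79=1282, 80+=2515
Total: 6600 → 6404; change = -196; percentage change = -3.0%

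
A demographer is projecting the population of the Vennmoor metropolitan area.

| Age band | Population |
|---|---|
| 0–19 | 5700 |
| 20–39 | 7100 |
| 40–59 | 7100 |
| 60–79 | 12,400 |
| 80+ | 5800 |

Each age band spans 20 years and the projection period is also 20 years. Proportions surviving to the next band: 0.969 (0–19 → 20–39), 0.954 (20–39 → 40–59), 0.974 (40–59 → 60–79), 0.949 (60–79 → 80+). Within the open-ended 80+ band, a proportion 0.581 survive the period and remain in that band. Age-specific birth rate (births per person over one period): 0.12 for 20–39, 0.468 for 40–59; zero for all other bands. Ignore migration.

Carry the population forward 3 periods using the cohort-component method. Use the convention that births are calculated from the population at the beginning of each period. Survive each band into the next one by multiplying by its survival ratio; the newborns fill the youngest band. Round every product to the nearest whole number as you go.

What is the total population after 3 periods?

After projecting period 1:
Births: 7100 × 0.12 = 852  |  7100 × 0.468 = 3323 ⇒ total 4175
20–39: 5700 × 0.969 = 5523
40–59: 7100 × 0.954 = 6773
60–79: 7100 × 0.974 = 6915
80+: 12400 × 0.949 + 5800 × 0.581 = 11768 + 3370 = 15138
End of period: [4175, 5523, 6773, 6915, 15138]
After projecting period 2:
Births: 5523 × 0.12 = 663  |  6773 × 0.468 = 3170 ⇒ total 3833
20–39: 4175 × 0.969 = 4046
40–59: 5523 × 0.954 = 5269
60–79: 6773 × 0.974 = 6597
80+: 6915 × 0.949 + 15138 × 0.581 = 6562 + 8795 = 15357
End of period: [3833, 4046, 5269, 6597, 15357]
After projecting period 3:
Births: 4046 × 0.12 = 486  |  5269 × 0.468 = 2466 ⇒ total 2952
20–39: 3833 × 0.969 = 3714
40–59: 4046 × 0.954 = 3860
60–79: 5269 × 0.974 = 5132
80+: 6597 × 0.949 + 15357 × 0.581 = 6261 + 8922 = 15183
End of period: [2952, 3714, 3860, 5132, 15183]
Total after period 3: 2952 + 3714 + 3860 + 5132 + 15183 = 30841

30841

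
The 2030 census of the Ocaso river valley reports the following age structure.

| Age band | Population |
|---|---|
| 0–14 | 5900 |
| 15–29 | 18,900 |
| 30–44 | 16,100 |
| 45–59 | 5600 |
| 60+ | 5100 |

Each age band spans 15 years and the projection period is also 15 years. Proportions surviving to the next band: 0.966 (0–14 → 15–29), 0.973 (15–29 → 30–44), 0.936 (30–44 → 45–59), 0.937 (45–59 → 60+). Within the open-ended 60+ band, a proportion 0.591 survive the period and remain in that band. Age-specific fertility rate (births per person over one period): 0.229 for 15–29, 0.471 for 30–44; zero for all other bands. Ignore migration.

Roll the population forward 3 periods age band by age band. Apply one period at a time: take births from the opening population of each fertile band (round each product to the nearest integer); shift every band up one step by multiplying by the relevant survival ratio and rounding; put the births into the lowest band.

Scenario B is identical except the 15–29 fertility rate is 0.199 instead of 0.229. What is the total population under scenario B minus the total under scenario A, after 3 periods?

— Period 1 —
Births: 18900 * 0.229 = 4328 ; 16100 * 0.471 = 7583 → 11911
15–29: 5900 * 0.966 = 5699
30–44: 18900 * 0.973 = 18390
45–59: 16100 * 0.936 = 15070
60+: 5600 * 0.937 + 5100 * 0.591 = 5247 + 3014 = 8261
Population now: 0–14=11911, 15–29=5699, 30–44=18390, 45–59=15070, 60+=8261
— Period 2 —
Births: 5699 * 0.229 = 1305 ; 18390 * 0.471 = 8662 → 9967
15–29: 11911 * 0.966 = 11506
30–44: 5699 * 0.973 = 5545
45–59: 18390 * 0.936 = 17213
60+: 15070 * 0.937 + 8261 * 0.591 = 14121 + 4882 = 19003
Population now: 0–14=9967, 15–29=11506, 30–44=5545, 45–59=17213, 60+=19003
— Period 3 —
Births: 11506 * 0.229 = 2635 ; 5545 * 0.471 = 2612 → 5247
15–29: 9967 * 0.966 = 9628
30–44: 11506 * 0.973 = 11195
45–59: 5545 * 0.936 = 5190
60+: 17213 * 0.937 + 19003 * 0.591 = 16129 + 11231 = 27360
Population now: 0–14=5247, 15–29=9628, 30–44=11195, 45–59=5190, 60+=27360
Scenario A total after 3 periods: 58620
Scenario B projection —
— Period 1 —
Births: 18900 * 0.199 = 3761 ; 16100 * 0.471 = 7583 → 11344
15–29: 5900 * 0.966 = 5699
30–44: 18900 * 0.973 = 18390
45–59: 16100 * 0.936 = 15070
60+: 5600 * 0.937 + 5100 * 0.591 = 5247 + 3014 = 8261
Population now: 0–14=11344, 15–29=5699, 30–44=18390, 45–59=15070, 60+=8261
— Period 2 —
Births: 5699 * 0.199 = 1134 ; 18390 * 0.471 = 8662 → 9796
15–29: 11344 * 0.966 = 10958
30–44: 5699 * 0.973 = 5545
45–59: 18390 * 0.936 = 17213
60+: 15070 * 0.937 + 8261 * 0.591 = 14121 + 4882 = 19003
Population now: 0–14=9796, 15–29=10958, 30–44=5545, 45–59=17213, 60+=19003
— Period 3 —
Births: 10958 * 0.199 = 2181 ; 5545 * 0.471 = 2612 → 4793
15–29: 9796 * 0.966 = 9463
30–44: 10958 * 0.973 = 10662
45–59: 5545 * 0.936 = 5190
60+: 17213 * 0.937 + 19003 * 0.591 = 16129 + 11231 = 27360
Population now: 0–14=4793, 15–29=9463, 30–44=10662, 45–59=5190, 60+=27360
Scenario B total after 3 periods: 57468
Difference B − A = 57468 − 58620 = -1152

-1152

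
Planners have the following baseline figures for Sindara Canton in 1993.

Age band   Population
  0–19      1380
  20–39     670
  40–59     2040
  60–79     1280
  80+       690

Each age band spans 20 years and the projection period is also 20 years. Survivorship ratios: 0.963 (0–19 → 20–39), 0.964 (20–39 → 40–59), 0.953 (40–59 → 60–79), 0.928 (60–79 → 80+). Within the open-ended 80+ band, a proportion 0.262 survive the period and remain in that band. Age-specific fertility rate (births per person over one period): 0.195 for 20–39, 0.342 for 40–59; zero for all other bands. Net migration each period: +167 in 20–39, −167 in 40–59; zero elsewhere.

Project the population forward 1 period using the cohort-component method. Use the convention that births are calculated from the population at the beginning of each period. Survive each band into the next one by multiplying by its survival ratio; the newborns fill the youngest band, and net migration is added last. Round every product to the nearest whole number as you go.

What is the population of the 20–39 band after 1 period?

Call the bands 1 to 5, youngest first.
Period 1.
Births: 670 * 0.195 = 131 ; 2040 * 0.342 = 698 → total 829
Band 2: 1380 * 0.963 = 1329
Band 3: 670 * 0.964 = 646
Band 4: 2040 * 0.953 = 1944
Band 5: 1280 * 0.928 + 690 * 0.262 = 1188 + 181 = 1369
Net migration: Band 2 + 167 → 1496; Band 3 − 167 → 479
Population now: 0–19=829, 20–39=1496, 40–59=479, 60–79=1944, 80+=1369

1496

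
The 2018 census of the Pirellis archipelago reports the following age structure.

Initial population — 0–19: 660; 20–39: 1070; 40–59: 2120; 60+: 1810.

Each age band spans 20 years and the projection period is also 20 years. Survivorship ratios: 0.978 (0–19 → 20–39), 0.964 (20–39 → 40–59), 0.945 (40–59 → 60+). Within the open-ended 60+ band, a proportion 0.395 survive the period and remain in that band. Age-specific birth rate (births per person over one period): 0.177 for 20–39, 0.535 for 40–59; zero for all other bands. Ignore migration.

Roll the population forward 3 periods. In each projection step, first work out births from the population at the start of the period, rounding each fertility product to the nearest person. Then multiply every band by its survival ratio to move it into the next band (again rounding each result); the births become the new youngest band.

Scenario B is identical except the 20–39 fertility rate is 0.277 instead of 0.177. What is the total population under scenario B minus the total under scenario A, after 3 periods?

325

— Period 1 —
Births: 1070 * 0.177 = 189  |  2120 * 0.535 = 1134 → 1323
20–39: 660 * 0.978 = 645
40–59: 1070 * 0.964 = 1031
60+: 2120 * 0.945 + 1810 * 0.395 = 2003 + 715 = 2718
Population now: 0–19=1323, 20–39=645, 40–59=1031, 60+=2718
— Period 2 —
Births: 645 * 0.177 = 114  |  1031 * 0.535 = 552 → 666
20–39: 1323 * 0.978 = 1294
40–59: 645 * 0.964 = 622
60+: 1031 * 0.945 + 2718 * 0.395 = 974 + 1074 = 2048
Population now: 0–19=666, 20–39=1294, 40–59=622, 60+=2048
— Period 3 —
Births: 1294 * 0.177 = 229  |  622 * 0.535 = 333 → 562
20–39: 666 * 0.978 = 651
40–59: 1294 * 0.964 = 1247
60+: 622 * 0.945 + 2048 * 0.395 = 588 + 809 = 1397
Population now: 0–19=562, 20–39=651, 40–59=1247, 60+=1397
Scenario A total after 3 periods: 3857
Scenario B projection —
— Period 1 —
Births: 1070 * 0.277 = 296  |  2120 * 0.535 = 1134 → 1430
20–39: 660 * 0.978 = 645
40–59: 1070 * 0.964 = 1031
60+: 2120 * 0.945 + 1810 * 0.395 = 2003 + 715 = 2718
Population now: 0–19=1430, 20–39=645, 40–59=1031, 60+=2718
— Period 2 —
Births: 645 * 0.277 = 179  |  1031 * 0.535 = 552 → 731
20–39: 1430 * 0.978 = 1399
40–59: 645 * 0.964 = 622
60+: 1031 * 0.945 + 2718 * 0.395 = 974 + 1074 = 2048
Population now: 0–19=731, 20–39=1399, 40–59=622, 60+=2048
— Period 3 —
Births: 1399 * 0.277 = 388  |  622 * 0.535 = 333 → 721
20–39: 731 * 0.978 = 715
40–59: 1399 * 0.964 = 1349
60+: 622 * 0.945 + 2048 * 0.395 = 588 + 809 = 1397
Population now: 0–19=721, 20–39=715, 40–59=1349, 60+=1397
Scenario B total after 3 periods: 4182
Difference B − A = 4182 − 3857 = 325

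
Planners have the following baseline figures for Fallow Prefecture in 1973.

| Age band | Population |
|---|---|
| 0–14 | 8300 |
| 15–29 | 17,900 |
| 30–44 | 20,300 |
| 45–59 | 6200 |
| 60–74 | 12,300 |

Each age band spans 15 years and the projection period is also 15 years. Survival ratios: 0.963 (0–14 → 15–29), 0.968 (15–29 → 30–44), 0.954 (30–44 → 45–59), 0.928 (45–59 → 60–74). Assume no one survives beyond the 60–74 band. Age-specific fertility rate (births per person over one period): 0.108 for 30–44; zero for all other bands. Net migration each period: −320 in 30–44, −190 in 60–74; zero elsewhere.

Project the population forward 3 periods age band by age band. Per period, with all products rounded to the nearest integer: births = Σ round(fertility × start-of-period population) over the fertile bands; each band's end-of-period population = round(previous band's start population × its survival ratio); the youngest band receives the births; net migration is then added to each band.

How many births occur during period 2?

After projecting period 1:
Births: 20300 × 0.108 = 2192
15–29: 8300 × 0.963 = 7993
30–44: 17900 × 0.968 = 17327
45–59: 20300 × 0.954 = 19366
60–74: 6200 × 0.928 = 5754
Net migration: 30–44 − 320 → 17007; 60–74 − 190 → 5564
End of period: [2192, 7993, 17007, 19366, 5564]
After projecting period 2:
Births: 17007 × 0.108 = 1837
15–29: 2192 × 0.963 = 2111
30–44: 7993 × 0.968 = 7737
45–59: 17007 × 0.954 = 16225
60–74: 19366 × 0.928 = 17972
Net migration: 30–44 − 320 → 7417; 60–74 − 190 → 17782
End of period: [1837, 2111, 7417, 16225, 17782]

1837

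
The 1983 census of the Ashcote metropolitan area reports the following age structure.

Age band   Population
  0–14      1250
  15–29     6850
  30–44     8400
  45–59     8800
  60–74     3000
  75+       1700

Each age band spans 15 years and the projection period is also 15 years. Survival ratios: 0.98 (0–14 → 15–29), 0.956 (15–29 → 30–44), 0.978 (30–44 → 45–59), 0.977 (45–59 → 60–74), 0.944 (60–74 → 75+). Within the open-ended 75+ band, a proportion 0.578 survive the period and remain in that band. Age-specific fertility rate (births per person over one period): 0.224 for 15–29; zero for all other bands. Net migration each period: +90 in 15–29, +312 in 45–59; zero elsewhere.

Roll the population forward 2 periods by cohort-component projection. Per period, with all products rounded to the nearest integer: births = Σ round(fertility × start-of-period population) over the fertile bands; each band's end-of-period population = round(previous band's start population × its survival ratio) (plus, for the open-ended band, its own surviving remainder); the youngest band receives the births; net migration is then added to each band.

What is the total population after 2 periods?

Period 1.
Births: 6850 * 0.224 = 1534
15–29: 1250 * 0.98 = 1225
30–44: 6850 * 0.956 = 6549
45–59: 8400 * 0.978 = 8215
60–74: 8800 * 0.977 = 8598
75+: 3000 * 0.944 + 1700 * 0.578 = 2832 + 983 = 3815
Net migration: 15–29 + 90 → 1315; 45–59 + 312 → 8527
Population now: 0–14=1534, 15–29=1315, 30–44=6549, 45–59=8527, 60–74=8598, 75+=3815
Period 2.
Births: 1315 * 0.224 = 295
15–29: 1534 * 0.98 = 1503
30–44: 1315 * 0.956 = 1257
45–59: 6549 * 0.978 = 6405
60–74: 8527 * 0.977 = 8331
75+: 8598 * 0.944 + 3815 * 0.578 = 8117 + 2205 = 10322
Net migration: 15–29 + 90 → 1593; 45–59 + 312 → 6717
Population now: 0–14=295, 15–29=1593, 30–44=1257, 45–59=6717, 60–74=8331, 75+=10322
Total after period 2: 295 + 1593 + 1257 + 6717 + 8331 + 10322 = 28515

28515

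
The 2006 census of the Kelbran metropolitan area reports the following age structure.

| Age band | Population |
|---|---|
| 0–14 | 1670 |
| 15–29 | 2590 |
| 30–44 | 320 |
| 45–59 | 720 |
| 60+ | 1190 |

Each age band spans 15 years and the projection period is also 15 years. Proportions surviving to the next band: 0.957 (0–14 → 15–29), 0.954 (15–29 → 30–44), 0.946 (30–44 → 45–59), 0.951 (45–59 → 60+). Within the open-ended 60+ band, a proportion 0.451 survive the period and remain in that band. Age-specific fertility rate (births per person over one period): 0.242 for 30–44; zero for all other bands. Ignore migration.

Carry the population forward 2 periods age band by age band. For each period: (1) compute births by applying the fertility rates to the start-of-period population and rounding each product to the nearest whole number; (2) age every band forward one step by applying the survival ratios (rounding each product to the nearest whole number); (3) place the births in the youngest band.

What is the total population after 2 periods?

5373

After projecting period 1:
Births: 320 * 0.242 = 77
15–29: 1670 * 0.957 = 1598
30–44: 2590 * 0.954 = 2471
45–59: 320 * 0.946 = 303
60+: 720 * 0.951 + 1190 * 0.451 = 685 + 537 = 1222
Giving 77 / 1598 / 2471 / 303 / 1222.
After projecting period 2:
Births: 2471 * 0.242 = 598
15–29: 77 * 0.957 = 74
30–44: 1598 * 0.954 = 1524
45–59: 2471 * 0.946 = 2338
60+: 303 * 0.951 + 1222 * 0.451 = 288 + 551 = 839
Giving 598 / 74 / 1524 / 2338 / 839.
Total after period 2: 598 + 74 + 1524 + 2338 + 839 = 5373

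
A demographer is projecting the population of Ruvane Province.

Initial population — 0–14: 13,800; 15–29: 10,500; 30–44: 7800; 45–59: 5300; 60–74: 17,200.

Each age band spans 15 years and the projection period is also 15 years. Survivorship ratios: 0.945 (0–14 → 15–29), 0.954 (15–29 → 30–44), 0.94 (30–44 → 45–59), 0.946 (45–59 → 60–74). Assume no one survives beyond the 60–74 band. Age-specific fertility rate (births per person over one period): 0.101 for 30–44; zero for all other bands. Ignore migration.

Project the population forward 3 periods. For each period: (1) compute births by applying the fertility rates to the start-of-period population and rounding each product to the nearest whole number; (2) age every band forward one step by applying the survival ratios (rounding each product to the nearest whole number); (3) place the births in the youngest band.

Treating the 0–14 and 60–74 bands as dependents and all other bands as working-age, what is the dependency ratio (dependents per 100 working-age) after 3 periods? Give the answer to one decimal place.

76.1

After projecting period 1:
Births: 7800 * 0.101 = 788
15–29: 13800 * 0.945 = 13041
30–44: 10500 * 0.954 = 10017
45–59: 7800 * 0.94 = 7332
60–74: 5300 * 0.946 = 5014
Giving 788 / 13041 / 10017 / 7332 / 5014.
After projecting period 2:
Births: 10017 * 0.101 = 1012
15–29: 788 * 0.945 = 745
30–44: 13041 * 0.954 = 12441
45–59: 10017 * 0.94 = 9416
60–74: 7332 * 0.946 = 6936
Giving 1012 / 745 / 12441 / 9416 / 6936.
After projecting period 3:
Births: 12441 * 0.101 = 1257
15–29: 1012 * 0.945 = 956
30–44: 745 * 0.954 = 711
45–59: 12441 * 0.94 = 11695
60–74: 9416 * 0.946 = 8908
Giving 1257 / 956 / 711 / 11695 / 8908.
Dependents (band 0–14 + band 60–74) = 1257 + 8908 = 10165; working-age = 13362; ratio = 10165/13362 × 100 = 76.1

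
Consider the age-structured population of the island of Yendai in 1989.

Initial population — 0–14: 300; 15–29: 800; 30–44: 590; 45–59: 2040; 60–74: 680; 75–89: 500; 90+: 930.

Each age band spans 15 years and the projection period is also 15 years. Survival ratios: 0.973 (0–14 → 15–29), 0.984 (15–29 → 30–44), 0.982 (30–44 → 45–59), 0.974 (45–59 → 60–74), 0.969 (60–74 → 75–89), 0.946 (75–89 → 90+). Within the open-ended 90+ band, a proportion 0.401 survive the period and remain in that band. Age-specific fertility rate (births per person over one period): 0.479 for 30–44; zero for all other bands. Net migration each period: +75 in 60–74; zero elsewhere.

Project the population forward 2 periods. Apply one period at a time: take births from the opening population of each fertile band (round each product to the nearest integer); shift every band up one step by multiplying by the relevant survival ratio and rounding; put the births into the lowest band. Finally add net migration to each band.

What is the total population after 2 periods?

5311

Period 1:
Births: 590 × 0.479 = 283
15–29: 300 × 0.973 = 292
30–44: 800 × 0.984 = 787
45–59: 590 × 0.982 = 579
60–74: 2040 × 0.974 = 1987
75–89: 680 × 0.969 = 659
90+: 500 × 0.946 + 930 × 0.401 = 473 + 373 = 846
Net migration: 60–74 + 75 → 2062
End of period: [283, 292, 787, 579, 2062, 659, 846]
Period 2:
Births: 787 × 0.479 = 377
15–29: 283 × 0.973 = 275
30–44: 292 × 0.984 = 287
45–59: 787 × 0.982 = 773
60–74: 579 × 0.974 = 564
75–89: 2062 × 0.969 = 1998
90+: 659 × 0.946 + 846 × 0.401 = 623 + 339 = 962
Net migration: 60–74 + 75 → 639
End of period: [377, 275, 287, 773, 639, 1998, 962]
Total after period 2: 377 + 275 + 287 + 773 + 639 + 1998 + 962 = 5311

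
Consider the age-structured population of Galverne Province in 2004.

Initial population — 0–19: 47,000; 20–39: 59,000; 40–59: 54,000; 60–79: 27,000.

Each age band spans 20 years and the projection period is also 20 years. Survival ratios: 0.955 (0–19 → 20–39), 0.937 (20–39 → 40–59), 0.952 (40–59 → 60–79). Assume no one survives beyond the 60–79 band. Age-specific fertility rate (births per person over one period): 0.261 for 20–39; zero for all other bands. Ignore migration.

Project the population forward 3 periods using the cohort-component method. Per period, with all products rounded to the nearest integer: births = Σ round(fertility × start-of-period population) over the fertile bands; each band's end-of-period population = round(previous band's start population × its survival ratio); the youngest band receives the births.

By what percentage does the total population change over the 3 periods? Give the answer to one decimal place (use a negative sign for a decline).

-63.2

— Period 1 —
Births: 59000 × 0.261 = 15399
20–39: 47000 × 0.955 = 44885
40–59: 59000 × 0.937 = 55283
60–79: 54000 × 0.952 = 51408
Giving 15399 / 44885 / 55283 / 51408.
— Period 2 —
Births: 44885 × 0.261 = 11715
20–39: 15399 × 0.955 = 14706
40–59: 44885 × 0.937 = 42057
60–79: 55283 × 0.952 = 52629
Giving 11715 / 14706 / 42057 / 52629.
— Period 3 —
Births: 14706 × 0.261 = 3838
20–39: 11715 × 0.955 = 11188
40–59: 14706 × 0.937 = 13780
60–79: 42057 × 0.952 = 40038
Giving 3838 / 11188 / 13780 / 40038.
Total: 187000 → 68844; change = -118156; percentage change = -63.2%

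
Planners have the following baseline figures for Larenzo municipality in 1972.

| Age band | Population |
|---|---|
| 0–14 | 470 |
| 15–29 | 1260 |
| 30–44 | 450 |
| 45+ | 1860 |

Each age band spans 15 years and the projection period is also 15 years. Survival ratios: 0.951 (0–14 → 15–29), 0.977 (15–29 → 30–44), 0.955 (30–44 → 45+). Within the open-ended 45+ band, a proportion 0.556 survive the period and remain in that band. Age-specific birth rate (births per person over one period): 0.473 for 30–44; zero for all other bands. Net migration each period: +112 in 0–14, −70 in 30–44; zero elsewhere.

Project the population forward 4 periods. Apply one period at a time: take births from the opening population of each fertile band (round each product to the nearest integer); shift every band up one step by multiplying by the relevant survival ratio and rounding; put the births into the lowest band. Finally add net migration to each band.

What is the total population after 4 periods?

Let band 1 be 0–14 through band 4 = 45+.
Period 1:
Births: 450 × 0.473 = 213
Band 2: 470 × 0.951 = 447
Band 3: 1260 × 0.977 = 1231
Band 4: 450 × 0.955 + 1860 × 0.556 = 430 + 1034 = 1464
Net migration: Band 1 + 112 → 325; Band 3 − 70 → 1161
→ [325, 447, 1161, 1464]
Period 2:
Births: 1161 × 0.473 = 549
Band 2: 325 × 0.951 = 309
Band 3: 447 × 0.977 = 437
Band 4: 1161 × 0.955 + 1464 × 0.556 = 1109 + 814 = 1923
Net migration: Band 1 + 112 → 661; Band 3 − 70 → 367
→ [661, 309, 367, 1923]
Period 3:
Births: 367 × 0.473 = 174
Band 2: 661 × 0.951 = 629
Band 3: 309 × 0.977 = 302
Band 4: 367 × 0.955 + 1923 × 0.556 = 350 + 1069 = 1419
Net migration: Band 1 + 112 → 286; Band 3 − 70 → 232
→ [286, 629, 232, 1419]
Period 4:
Births: 232 × 0.473 = 110
Band 2: 286 × 0.951 = 272
Band 3: 629 × 0.977 = 615
Band 4: 232 × 0.955 + 1419 × 0.556 = 222 + 789 = 1011
Net migration: Band 1 + 112 → 222; Band 3 − 70 → 545
→ [222, 272, 545, 1011]
Total after period 4: 222 + 272 + 545 + 1011 = 2050

2050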